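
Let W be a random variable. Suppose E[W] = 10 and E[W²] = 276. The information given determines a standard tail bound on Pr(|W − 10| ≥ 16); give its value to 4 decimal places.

0.6875

The first two moments determine the variance, so Chebyshev's inequality is the sharpest standard bound available.
Var(W) = E[W²] − (E[W])² = 276 − 100 = 176.
Chebyshev's inequality: Pr(|W − μ| ≥ t) ≤ Var(W)/t² = 176/256 = 0.6875.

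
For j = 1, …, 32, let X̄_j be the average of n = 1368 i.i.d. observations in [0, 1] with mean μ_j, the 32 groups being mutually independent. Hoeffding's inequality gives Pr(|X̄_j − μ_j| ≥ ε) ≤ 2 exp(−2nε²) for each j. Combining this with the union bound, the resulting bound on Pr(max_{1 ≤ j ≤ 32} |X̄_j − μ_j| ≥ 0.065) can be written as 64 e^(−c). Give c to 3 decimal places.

Union bound over the 32 events: Pr(max_{1 ≤ j ≤ 32} |X̄_j − μ_j| ≥ 0.065) ≤ 32·2·exp(−2nε²) = 64 exp(−2·1368·0.065²).
So c = 2·1368·0.065² = 11.5596.

11.560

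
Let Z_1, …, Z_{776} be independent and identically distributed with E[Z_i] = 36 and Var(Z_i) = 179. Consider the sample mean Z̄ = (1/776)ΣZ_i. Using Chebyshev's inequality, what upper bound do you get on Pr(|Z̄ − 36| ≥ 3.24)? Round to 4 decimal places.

Var(Z̄) = Var(Z_i)/n = 179/776 = 0.23067.
Chebyshev: Pr(|Z̄ − 36| ≥ 3.24) ≤ Var(Z̄)/(3.24)² = 179/(776·3.24²) = 0.0220.

0.0220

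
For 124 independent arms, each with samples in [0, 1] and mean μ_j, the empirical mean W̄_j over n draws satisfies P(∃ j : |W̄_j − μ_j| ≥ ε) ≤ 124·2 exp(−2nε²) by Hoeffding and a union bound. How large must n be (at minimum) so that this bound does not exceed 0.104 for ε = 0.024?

Need 2·124·exp(−2nε²) ≤ 0.104, i.e. exp(−2nε²) ≤ 0.104/248.
So 2nε² ≥ ln(248/0.104) = 7.776793.
Hence n ≥ 7.776793/(2·0.024²) = 6750.688.
The smallest integer n is 6751.

6751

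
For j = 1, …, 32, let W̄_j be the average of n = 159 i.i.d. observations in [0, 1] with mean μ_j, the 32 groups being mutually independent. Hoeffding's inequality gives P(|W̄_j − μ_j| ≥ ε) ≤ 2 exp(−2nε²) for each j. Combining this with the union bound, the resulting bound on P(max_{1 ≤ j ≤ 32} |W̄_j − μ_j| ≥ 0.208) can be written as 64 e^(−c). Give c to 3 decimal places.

Union bound over the 32 events: P(max_{1 ≤ j ≤ 32} |W̄_j − μ_j| ≥ 0.208) ≤ 32·2·exp(−2nε²) = 64 exp(−2·159·0.208²).
So c = 2·159·0.208² = 13.7580.

13.758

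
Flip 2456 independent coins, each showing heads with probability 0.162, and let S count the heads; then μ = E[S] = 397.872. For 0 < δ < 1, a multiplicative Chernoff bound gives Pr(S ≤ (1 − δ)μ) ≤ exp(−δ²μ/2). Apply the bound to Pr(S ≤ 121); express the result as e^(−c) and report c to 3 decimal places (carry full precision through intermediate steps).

Write 121 = (1 − δ)μ, so δ = 1 − 121/397.872 = 0.6958821…
Then the exponent is δ²μ/2 = (μ − 121)²/(2μ) = 96.335133.

96.335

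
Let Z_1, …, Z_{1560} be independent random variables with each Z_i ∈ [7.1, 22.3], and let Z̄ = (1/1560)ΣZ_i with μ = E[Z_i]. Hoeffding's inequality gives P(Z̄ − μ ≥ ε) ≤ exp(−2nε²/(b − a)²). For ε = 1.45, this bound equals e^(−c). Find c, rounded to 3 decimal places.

28.392

c = 2nε²/(b − a)² = 2·1560·1.45² / 15.2² = 28.3925.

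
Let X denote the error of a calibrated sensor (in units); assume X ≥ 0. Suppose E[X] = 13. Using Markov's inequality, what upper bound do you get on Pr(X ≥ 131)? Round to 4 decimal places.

Markov's inequality: for a non-negative random variable, Pr(X ≥ a) ≤ E[X]/a.
Here E[X] = 13 and a = 131, so the bound is 13/131 = 0.0992.

0.0992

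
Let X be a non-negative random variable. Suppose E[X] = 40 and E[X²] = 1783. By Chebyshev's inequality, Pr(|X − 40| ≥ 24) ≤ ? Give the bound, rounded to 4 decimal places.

0.3177

Var(X) = E[X²] − (E[X])² = 1783 − 1600 = 183.
Chebyshev's inequality: Pr(|X − μ| ≥ t) ≤ Var(X)/t² = 183/576 = 0.3177.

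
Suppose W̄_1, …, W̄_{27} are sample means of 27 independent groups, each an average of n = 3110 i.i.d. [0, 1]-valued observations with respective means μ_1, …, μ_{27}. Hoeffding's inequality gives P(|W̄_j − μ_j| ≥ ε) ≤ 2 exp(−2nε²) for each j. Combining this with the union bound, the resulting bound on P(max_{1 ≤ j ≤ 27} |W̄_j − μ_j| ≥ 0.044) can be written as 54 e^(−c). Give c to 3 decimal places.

Union bound over the 27 events: P(max_{1 ≤ j ≤ 27} |W̄_j − μ_j| ≥ 0.044) ≤ 27·2·exp(−2nε²) = 54 exp(−2·3110·0.044²).
So c = 2·3110·0.044² = 12.0419.

12.042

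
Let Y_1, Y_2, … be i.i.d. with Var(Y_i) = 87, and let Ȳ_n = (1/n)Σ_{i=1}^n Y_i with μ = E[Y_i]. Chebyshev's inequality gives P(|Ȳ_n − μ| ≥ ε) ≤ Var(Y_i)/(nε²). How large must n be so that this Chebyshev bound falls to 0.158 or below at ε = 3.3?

Require 87/(n·3.3²) ≤ 0.158, i.e. n ≥ 87/(0.158·3.3²) = 50.563.
The smallest integer n is 51.

51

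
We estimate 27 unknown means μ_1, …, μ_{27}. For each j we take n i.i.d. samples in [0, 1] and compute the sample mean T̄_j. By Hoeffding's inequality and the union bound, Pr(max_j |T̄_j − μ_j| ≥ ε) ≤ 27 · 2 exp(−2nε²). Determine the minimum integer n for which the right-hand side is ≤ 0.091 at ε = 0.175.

105

Need 2·27·exp(−2nε²) ≤ 0.091, i.e. exp(−2nε²) ≤ 0.091/54.
So 2nε² ≥ ln(54/0.091) = 6.385880.
Hence n ≥ 6.385880/(2·0.175²) = 104.259.
The smallest integer n is 105.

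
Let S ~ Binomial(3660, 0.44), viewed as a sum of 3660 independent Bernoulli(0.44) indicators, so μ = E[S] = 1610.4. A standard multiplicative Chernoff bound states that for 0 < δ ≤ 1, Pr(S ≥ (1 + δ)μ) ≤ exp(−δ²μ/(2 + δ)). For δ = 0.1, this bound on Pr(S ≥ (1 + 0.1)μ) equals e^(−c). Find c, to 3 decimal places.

7.669

c = δ²μ/(2 + δ) = 0.1²·1610.4/(2 + 0.1) = 7.6686.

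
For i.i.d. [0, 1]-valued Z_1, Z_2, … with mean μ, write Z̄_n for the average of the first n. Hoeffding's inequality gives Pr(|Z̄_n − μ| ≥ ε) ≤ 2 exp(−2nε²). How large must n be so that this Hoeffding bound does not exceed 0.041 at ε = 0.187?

56

Require 2·exp(−2nε²) ≤ 0.041, i.e. 2nε² ≥ ln(2/0.041) = 3.887330.
So n ≥ 3.887330 / (2·0.187²) = 55.583.
The smallest integer n is 56.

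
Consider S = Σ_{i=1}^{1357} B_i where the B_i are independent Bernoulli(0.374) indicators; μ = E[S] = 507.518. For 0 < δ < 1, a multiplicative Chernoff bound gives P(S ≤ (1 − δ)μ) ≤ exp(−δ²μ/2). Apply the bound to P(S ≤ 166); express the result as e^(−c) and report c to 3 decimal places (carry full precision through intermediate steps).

Write 166 = (1 − δ)μ, so δ = 1 − 166/507.518 = 0.672918…
Then the exponent is δ²μ/2 = (μ − 166)²/(2μ) = 114.906806.

114.907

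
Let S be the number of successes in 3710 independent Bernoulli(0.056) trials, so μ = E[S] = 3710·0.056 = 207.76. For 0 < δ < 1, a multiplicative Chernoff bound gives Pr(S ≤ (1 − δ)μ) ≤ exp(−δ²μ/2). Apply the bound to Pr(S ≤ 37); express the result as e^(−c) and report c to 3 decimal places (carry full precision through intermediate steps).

Write 37 = (1 − δ)μ, so δ = 1 − 37/207.76 = 0.8219099…
Then the exponent is δ²μ/2 = (μ − 37)²/(2μ) = 70.174667.

70.175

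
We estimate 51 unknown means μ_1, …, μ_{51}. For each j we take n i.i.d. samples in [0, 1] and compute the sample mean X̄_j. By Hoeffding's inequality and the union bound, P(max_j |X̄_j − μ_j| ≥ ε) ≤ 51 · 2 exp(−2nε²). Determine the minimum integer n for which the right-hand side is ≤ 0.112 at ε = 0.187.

98

Need 2·51·exp(−2nε²) ≤ 0.112, i.e. exp(−2nε²) ≤ 0.112/102.
So 2nε² ≥ ln(102/0.112) = 6.814229.
Hence n ≥ 6.814229/(2·0.187²) = 97.432.
The smallest integer n is 98.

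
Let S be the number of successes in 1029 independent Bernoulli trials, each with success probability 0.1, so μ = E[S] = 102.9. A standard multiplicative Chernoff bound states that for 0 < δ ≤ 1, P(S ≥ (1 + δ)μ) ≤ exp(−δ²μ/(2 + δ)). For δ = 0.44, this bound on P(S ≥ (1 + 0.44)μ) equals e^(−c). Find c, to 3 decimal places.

8.165

c = δ²μ/(2 + δ) = 0.44²·102.9/(2 + 0.44) = 8.1645.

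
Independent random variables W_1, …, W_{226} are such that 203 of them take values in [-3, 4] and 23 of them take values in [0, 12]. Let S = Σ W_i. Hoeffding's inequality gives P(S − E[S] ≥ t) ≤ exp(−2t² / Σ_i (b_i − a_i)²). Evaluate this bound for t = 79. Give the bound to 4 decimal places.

0.3901

Σ(b_i − a_i)² = 203·7² + 23·12² = 13259.
Exponent = 2·79² / 13259 = 0.94140.
Bound = exp(−0.94140) = 0.39008.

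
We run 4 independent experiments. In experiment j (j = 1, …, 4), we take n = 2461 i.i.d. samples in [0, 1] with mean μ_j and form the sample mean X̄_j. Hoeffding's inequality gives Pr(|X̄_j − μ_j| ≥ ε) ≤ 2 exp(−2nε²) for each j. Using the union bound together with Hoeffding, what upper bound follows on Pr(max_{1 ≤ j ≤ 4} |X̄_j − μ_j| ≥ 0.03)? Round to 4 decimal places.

0.0953

Per-experiment Hoeffding bound: 2·exp(−2·2461·0.03²) = 2·exp(−4.42980) = 0.023834.
Union bound over 4 events: 4·0.023834 = 0.09533.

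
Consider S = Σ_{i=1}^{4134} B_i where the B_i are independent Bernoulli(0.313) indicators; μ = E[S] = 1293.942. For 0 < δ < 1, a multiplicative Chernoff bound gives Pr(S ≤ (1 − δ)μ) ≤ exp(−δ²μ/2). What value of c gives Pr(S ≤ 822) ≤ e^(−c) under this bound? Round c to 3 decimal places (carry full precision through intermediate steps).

86.066

Write 822 = (1 − δ)μ, so δ = 1 − 822/1293.942 = 0.364732…
Then the exponent is δ²μ/2 = (μ − 822)²/(2μ) = 86.066165.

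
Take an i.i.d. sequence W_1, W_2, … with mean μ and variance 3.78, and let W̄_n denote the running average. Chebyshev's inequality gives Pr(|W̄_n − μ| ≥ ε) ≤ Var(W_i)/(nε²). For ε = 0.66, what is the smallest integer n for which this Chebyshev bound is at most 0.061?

143

Require 3.78/(n·0.66²) ≤ 0.061, i.e. n ≥ 3.78/(0.061·0.66²) = 142.257.
The smallest integer n is 143.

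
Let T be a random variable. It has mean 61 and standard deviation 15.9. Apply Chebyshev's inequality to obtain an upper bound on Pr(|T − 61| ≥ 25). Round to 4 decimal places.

Chebyshev: Pr(|T − μ| ≥ t) ≤ Var(T)/t².
Var(T) = σ² = 15.9² = 252.81.
Bound = 252.81 / 625 = 0.4045.

0.4045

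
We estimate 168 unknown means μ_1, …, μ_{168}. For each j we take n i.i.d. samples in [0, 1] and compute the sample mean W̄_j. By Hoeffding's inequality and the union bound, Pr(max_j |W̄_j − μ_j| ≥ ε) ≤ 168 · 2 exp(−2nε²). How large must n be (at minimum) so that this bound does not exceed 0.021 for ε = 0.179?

Need 2·168·exp(−2nε²) ≤ 0.021, i.e. exp(−2nε²) ≤ 0.021/336.
So 2nε² ≥ ln(336/0.021) = 9.680344.
Hence n ≥ 9.680344/(2·0.179²) = 151.062.
The smallest integer n is 152.

152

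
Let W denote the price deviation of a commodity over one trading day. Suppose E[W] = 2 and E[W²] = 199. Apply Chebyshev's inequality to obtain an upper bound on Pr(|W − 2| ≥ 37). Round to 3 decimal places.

Var(W) = E[W²] − (E[W])² = 199 − 4 = 195.
Chebyshev's inequality: Pr(|W − μ| ≥ t) ≤ Var(W)/t² = 195/1369 = 0.1424.

0.142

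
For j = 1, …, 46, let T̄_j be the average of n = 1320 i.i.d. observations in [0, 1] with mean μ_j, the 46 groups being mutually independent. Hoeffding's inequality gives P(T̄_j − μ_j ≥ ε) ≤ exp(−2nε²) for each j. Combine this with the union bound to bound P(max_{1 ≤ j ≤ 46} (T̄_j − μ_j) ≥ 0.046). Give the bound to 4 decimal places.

Per-experiment Hoeffding bound: exp(−2·1320·0.046²) = exp(−5.58624) = 0.0037491.
Union bound over 46 events: 46·0.0037491 = 0.17246.

0.1725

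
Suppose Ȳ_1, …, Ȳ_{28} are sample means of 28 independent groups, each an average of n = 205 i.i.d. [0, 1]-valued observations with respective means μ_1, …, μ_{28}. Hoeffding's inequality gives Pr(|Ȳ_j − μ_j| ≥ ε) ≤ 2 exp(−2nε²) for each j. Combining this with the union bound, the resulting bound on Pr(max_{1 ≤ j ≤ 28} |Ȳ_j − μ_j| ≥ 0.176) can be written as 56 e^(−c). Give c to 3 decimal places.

Union bound over the 28 events: Pr(max_{1 ≤ j ≤ 28} |Ȳ_j − μ_j| ≥ 0.176) ≤ 28·2·exp(−2nε²) = 56 exp(−2·205·0.176²).
So c = 2·205·0.176² = 12.7002.

12.700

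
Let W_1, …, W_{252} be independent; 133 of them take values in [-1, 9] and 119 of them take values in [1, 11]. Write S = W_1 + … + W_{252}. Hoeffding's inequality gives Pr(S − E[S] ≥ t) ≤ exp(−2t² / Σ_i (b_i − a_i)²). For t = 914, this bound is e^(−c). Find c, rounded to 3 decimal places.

66.301

Σ(b_i − a_i)² = 133·10² + 119·10² = 25200.
c = 2t² / 25200 = 2·914² / 25200 = 66.3013.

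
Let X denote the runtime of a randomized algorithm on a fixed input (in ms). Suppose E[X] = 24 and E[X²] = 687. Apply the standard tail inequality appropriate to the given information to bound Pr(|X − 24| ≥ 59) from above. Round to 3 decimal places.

The first two moments determine the variance, so Chebyshev's inequality is the sharpest standard bound available.
Var(X) = E[X²] − (E[X])² = 687 − 576 = 111.
Chebyshev's inequality: Pr(|X − μ| ≥ t) ≤ Var(X)/t² = 111/3481 = 0.0319.

0.032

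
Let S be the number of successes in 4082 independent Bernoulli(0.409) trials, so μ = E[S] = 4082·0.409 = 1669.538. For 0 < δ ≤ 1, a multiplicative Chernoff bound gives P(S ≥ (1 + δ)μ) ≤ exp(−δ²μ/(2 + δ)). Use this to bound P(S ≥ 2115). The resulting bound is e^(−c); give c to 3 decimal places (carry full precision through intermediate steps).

Write 2115 = (1 + δ)μ, so δ = 2115/1669.538 − 1 = 0.2668175…
Then the exponent is δ²μ/(2 + δ) = (2115 − μ)² / (μ·(2 + δ)) = 52.433452.

52.433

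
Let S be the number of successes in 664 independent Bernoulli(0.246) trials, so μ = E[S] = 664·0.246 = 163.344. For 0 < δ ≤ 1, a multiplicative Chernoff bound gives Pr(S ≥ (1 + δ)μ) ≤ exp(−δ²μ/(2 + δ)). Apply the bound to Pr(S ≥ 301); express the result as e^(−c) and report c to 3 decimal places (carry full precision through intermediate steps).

Write 301 = (1 + δ)μ, so δ = 301/163.344 − 1 = 0.8427368…
Then the exponent is δ²μ/(2 + δ) = (301 − μ)² / (μ·(2 + δ)) = 40.808483.

40.808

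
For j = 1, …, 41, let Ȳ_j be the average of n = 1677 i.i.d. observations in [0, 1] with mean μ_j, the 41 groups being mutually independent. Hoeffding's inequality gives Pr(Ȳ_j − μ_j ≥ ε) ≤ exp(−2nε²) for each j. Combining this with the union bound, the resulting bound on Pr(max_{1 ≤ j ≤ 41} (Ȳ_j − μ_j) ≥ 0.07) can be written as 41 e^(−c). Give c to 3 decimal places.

Union bound over the 41 events: Pr(max_{1 ≤ j ≤ 41} (Ȳ_j − μ_j) ≥ 0.07) ≤ 41·exp(−2nε²) = 41 exp(−2·1677·0.07²).
So c = 2·1677·0.07² = 16.4346.

16.435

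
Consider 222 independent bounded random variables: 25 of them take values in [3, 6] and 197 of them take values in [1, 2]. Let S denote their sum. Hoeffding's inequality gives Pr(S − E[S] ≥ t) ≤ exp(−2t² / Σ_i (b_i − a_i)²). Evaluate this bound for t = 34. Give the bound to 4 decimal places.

0.0042

Σ(b_i − a_i)² = 25·3² + 197·1² = 422.
Exponent = 2·34² / 422 = 5.47867.
Bound = exp(−5.47867) = 0.00417.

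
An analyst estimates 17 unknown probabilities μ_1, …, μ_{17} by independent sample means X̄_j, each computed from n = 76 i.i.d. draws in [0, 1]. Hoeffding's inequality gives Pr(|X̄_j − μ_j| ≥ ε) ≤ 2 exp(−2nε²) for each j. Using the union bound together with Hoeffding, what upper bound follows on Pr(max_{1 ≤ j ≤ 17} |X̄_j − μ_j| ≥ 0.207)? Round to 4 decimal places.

Per-experiment Hoeffding bound: 2·exp(−2·76·0.207²) = 2·exp(−6.51305) = 0.0029679.
Union bound over 17 events: 17·0.0029679 = 0.05045.

0.0505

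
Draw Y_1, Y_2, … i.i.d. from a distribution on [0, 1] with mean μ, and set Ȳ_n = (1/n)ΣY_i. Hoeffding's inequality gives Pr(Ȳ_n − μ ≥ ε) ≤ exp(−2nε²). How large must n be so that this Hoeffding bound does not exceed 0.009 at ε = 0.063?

594

Require exp(−2nε²) ≤ 0.009, i.e. 2nε² ≥ ln(1/0.009) = 4.710531.
So n ≥ 4.710531 / (2·0.063²) = 593.415.
The smallest integer n is 594.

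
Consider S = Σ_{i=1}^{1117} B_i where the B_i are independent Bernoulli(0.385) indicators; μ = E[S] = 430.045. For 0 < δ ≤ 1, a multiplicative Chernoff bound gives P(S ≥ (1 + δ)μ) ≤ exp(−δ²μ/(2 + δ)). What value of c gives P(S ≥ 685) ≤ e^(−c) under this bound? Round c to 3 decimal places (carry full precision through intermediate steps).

Write 685 = (1 + δ)μ, so δ = 685/430.045 − 1 = 0.5928566…
Then the exponent is δ²μ/(2 + δ) = (685 − μ)² / (μ·(2 + δ)) = 58.295452.

58.295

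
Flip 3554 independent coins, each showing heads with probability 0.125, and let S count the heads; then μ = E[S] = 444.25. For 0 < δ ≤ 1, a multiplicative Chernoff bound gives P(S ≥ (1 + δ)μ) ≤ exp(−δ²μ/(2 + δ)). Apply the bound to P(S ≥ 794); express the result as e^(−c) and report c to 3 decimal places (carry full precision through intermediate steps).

Write 794 = (1 + δ)μ, so δ = 794/444.25 − 1 = 0.7872819…
Then the exponent is δ²μ/(2 + δ) = (794 − μ)² / (μ·(2 + δ)) = 98.788663.

98.789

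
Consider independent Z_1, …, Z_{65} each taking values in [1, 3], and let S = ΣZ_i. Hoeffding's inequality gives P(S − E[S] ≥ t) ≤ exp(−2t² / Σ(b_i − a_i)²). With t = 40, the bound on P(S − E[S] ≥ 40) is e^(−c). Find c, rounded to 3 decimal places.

Σ(b_i − a_i)² = 65·(2)² = 260.
c = 2t²/260 = 2·40²/260 = 12.3077.

12.308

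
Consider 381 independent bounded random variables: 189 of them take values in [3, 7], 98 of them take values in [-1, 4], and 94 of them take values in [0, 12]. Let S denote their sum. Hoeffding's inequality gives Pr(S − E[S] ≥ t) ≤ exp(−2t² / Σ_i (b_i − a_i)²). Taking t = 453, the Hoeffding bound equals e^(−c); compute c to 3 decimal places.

21.590

Σ(b_i − a_i)² = 189·4² + 98·5² + 94·12² = 19010.
c = 2t² / 19010 = 2·453² / 19010 = 21.5896.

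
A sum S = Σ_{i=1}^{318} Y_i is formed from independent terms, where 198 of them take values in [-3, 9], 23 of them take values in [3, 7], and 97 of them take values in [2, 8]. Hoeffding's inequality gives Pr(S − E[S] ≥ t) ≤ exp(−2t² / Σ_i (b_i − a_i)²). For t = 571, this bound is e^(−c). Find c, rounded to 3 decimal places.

Σ(b_i − a_i)² = 198·12² + 23·4² + 97·6² = 32372.
c = 2t² / 32372 = 2·571² / 32372 = 20.1434.

20.143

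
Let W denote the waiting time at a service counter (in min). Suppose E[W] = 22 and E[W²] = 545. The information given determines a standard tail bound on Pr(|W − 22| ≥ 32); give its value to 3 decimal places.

The first two moments determine the variance, so Chebyshev's inequality is the sharpest standard bound available.
Var(W) = E[W²] − (E[W])² = 545 − 484 = 61.
Chebyshev's inequality: Pr(|W − μ| ≥ t) ≤ Var(W)/t² = 61/1024 = 0.0596.

0.060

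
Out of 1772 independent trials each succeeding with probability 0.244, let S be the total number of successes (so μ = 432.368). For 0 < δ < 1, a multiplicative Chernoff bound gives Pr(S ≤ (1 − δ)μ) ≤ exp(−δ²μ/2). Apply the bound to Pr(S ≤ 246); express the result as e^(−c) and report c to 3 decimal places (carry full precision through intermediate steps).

Write 246 = (1 − δ)μ, so δ = 1 − 246/432.368 = 0.4310402…
Then the exponent is δ²μ/2 = (μ − 246)²/(2μ) = 40.166052.

40.166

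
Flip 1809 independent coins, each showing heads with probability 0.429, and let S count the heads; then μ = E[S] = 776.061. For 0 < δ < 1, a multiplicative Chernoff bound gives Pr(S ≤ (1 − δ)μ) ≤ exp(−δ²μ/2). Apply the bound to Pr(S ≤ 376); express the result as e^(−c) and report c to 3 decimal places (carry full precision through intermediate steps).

Write 376 = (1 − δ)μ, so δ = 1 − 376/776.061 = 0.515502…
Then the exponent is δ²μ/2 = (μ − 376)²/(2μ) = 103.116123.

103.116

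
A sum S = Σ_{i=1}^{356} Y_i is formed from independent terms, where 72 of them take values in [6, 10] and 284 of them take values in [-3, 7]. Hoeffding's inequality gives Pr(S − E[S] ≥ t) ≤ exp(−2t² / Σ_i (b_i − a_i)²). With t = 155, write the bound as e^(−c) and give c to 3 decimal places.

1.626

Σ(b_i − a_i)² = 72·4² + 284·10² = 29552.
c = 2t² / 29552 = 2·155² / 29552 = 1.6259.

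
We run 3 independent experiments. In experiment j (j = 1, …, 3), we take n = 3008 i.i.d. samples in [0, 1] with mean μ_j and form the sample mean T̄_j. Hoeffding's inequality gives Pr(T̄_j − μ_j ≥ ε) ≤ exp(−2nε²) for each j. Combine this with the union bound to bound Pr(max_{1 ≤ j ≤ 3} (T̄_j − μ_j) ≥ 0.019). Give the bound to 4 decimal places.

Per-experiment Hoeffding bound: exp(−2·3008·0.019²) = exp(−2.17178) = 0.11398.
Union bound over 3 events: 3·0.11398 = 0.34193.

0.3419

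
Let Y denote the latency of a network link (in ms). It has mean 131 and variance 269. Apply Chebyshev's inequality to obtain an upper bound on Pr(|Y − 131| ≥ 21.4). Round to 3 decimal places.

0.587

Chebyshev: Pr(|Y − μ| ≥ t) ≤ Var(Y)/t².
Bound = 269 / 457.96 = 0.5874.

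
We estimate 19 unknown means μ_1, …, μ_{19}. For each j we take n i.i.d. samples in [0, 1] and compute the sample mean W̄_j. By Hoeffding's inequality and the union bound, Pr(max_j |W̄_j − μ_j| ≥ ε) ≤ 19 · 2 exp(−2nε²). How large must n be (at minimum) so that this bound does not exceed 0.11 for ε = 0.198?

75

Need 2·19·exp(−2nε²) ≤ 0.11, i.e. exp(−2nε²) ≤ 0.11/38.
So 2nε² ≥ ln(38/0.11) = 5.844861.
Hence n ≥ 5.844861/(2·0.198²) = 74.544.
The smallest integer n is 75.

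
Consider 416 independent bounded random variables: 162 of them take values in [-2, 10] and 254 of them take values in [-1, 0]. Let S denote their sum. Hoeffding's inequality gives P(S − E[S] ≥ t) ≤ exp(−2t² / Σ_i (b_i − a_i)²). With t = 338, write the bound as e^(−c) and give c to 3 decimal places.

9.689

Σ(b_i − a_i)² = 162·12² + 254·1² = 23582.
c = 2t² / 23582 = 2·338² / 23582 = 9.6891.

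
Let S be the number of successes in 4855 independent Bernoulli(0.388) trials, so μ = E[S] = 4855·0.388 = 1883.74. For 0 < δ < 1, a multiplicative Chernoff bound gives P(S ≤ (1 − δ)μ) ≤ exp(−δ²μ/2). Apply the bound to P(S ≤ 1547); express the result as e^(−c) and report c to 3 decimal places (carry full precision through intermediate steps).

30.098

Write 1547 = (1 − δ)μ, so δ = 1 − 1547/1883.74 = 0.1787614…
Then the exponent is δ²μ/2 = (μ − 1547)²/(2μ) = 30.098057.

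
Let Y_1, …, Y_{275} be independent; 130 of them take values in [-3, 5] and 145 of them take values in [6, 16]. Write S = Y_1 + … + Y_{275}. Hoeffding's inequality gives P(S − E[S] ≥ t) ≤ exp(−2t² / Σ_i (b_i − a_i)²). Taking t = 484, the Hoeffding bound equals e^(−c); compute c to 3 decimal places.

20.531

Σ(b_i − a_i)² = 130·8² + 145·10² = 22820.
c = 2t² / 22820 = 2·484² / 22820 = 20.5308.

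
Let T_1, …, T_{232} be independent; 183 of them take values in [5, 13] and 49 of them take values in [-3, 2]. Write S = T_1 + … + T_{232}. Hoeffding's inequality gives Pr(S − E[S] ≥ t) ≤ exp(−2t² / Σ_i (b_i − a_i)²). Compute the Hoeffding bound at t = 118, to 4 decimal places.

0.1162

Σ(b_i − a_i)² = 183·8² + 49·5² = 12937.
Exponent = 2·118² / 12937 = 2.15259.
Bound = exp(−2.15259) = 0.11618.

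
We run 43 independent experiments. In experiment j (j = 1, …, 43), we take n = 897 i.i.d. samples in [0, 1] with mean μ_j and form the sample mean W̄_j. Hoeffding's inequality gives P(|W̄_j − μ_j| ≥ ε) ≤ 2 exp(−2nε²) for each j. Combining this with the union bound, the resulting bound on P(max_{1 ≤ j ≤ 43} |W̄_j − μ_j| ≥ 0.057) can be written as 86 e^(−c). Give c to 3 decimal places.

5.829

Union bound over the 43 events: P(max_{1 ≤ j ≤ 43} |W̄_j − μ_j| ≥ 0.057) ≤ 43·2·exp(−2nε²) = 86 exp(−2·897·0.057²).
So c = 2·897·0.057² = 5.8287.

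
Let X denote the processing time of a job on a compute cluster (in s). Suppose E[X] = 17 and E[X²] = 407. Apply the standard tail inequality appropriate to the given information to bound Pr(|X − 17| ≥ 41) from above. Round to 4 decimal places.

The first two moments determine the variance, so Chebyshev's inequality is the sharpest standard bound available.
Var(X) = E[X²] − (E[X])² = 407 − 289 = 118.
Chebyshev's inequality: Pr(|X − μ| ≥ t) ≤ Var(X)/t² = 118/1681 = 0.0702.

0.0702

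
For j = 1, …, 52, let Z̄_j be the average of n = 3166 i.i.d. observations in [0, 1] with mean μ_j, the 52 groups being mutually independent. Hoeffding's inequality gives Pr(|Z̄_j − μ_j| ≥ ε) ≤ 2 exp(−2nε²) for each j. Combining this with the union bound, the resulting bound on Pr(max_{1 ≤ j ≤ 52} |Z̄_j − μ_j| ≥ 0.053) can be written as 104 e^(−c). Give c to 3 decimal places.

Union bound over the 52 events: Pr(max_{1 ≤ j ≤ 52} |Z̄_j − μ_j| ≥ 0.053) ≤ 52·2·exp(−2nε²) = 104 exp(−2·3166·0.053²).
So c = 2·3166·0.053² = 17.7866.

17.787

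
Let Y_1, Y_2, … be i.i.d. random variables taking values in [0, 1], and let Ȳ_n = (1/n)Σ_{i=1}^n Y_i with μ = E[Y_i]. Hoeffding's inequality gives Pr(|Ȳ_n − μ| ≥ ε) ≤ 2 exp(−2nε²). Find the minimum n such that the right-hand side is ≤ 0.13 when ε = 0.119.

Require 2·exp(−2nε²) ≤ 0.13, i.e. 2nε² ≥ ln(2/0.13) = 2.733368.
So n ≥ 2.733368 / (2·0.119²) = 96.510.
The smallest integer n is 97.

97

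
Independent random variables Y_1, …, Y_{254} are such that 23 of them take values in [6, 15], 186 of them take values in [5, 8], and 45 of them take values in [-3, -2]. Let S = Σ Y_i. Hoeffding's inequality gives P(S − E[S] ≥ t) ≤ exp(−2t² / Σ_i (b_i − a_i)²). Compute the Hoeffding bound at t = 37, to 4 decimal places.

Σ(b_i − a_i)² = 23·9² + 186·3² + 45·1² = 3582.
Exponent = 2·37² / 3582 = 0.76438.
Bound = exp(−0.76438) = 0.46562.

0.4656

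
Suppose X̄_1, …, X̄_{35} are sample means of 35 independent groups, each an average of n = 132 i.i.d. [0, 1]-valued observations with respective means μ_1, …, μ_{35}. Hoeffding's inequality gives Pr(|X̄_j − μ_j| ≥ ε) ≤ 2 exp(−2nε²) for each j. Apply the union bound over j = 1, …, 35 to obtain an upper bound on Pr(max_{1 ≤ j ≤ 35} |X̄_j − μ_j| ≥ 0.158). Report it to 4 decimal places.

Per-experiment Hoeffding bound: 2·exp(−2·132·0.158²) = 2·exp(−6.59050) = 0.0027467.
Union bound over 35 events: 35·0.0027467 = 0.09614.

0.0961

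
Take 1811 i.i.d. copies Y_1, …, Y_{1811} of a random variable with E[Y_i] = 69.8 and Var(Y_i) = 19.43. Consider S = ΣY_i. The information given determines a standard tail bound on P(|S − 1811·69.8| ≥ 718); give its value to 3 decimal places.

0.068

With mean and variance of each term known, Chebyshev's inequality bounds the deviation of the sum (or sample mean).
Var(S) = n·Var(Y_i) = 1811·19.43 = 35187.73.
Chebyshev: P(|S − 1811·69.8| ≥ 718) ≤ Var(S)/718² = 35187.73/515524 = 0.0683.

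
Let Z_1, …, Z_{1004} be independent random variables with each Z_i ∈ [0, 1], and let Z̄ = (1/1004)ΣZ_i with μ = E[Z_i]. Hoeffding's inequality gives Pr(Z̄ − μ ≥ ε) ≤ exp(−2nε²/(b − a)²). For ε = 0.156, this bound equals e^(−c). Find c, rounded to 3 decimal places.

c = 2nε²/(b − a)² = 2·1004·0.156² / 1² = 48.8667.

48.867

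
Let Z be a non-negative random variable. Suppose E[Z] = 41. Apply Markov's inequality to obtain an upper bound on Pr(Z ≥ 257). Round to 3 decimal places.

Markov's inequality: for a non-negative random variable, Pr(Z ≥ a) ≤ E[Z]/a.
Here E[Z] = 41 and a = 257, so the bound is 41/257 = 0.1595.

0.160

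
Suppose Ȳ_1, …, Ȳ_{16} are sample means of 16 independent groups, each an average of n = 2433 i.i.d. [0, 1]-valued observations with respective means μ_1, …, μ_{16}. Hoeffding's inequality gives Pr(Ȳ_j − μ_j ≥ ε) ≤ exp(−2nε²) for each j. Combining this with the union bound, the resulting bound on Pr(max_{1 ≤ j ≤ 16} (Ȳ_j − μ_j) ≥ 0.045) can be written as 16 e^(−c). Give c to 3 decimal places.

9.854

Union bound over the 16 events: Pr(max_{1 ≤ j ≤ 16} (Ȳ_j − μ_j) ≥ 0.045) ≤ 16·exp(−2nε²) = 16 exp(−2·2433·0.045²).
So c = 2·2433·0.045² = 9.8537.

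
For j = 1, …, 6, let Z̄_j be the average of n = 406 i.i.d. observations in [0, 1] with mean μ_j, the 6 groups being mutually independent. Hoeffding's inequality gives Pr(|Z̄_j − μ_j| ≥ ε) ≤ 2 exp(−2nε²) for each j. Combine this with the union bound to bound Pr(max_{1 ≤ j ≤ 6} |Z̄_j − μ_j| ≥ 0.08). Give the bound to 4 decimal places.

0.0664

Per-experiment Hoeffding bound: 2·exp(−2·406·0.08²) = 2·exp(−5.19680) = 0.011068.
Union bound over 6 events: 6·0.011068 = 0.06641.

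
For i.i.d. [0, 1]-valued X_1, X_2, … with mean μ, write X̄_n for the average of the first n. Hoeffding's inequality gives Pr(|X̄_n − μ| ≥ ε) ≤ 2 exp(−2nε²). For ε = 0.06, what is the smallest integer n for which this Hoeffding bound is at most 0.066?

Require 2·exp(−2nε²) ≤ 0.066, i.e. 2nε² ≥ ln(2/0.066) = 3.411248.
So n ≥ 3.411248 / (2·0.06²) = 473.784.
The smallest integer n is 474.

474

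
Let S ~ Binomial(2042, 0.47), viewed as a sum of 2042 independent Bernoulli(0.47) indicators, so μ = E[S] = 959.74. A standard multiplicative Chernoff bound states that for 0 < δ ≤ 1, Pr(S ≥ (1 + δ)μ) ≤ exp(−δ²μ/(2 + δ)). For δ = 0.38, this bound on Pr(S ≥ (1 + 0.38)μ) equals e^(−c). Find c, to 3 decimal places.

58.230

c = δ²μ/(2 + δ) = 0.38²·959.74/(2 + 0.38) = 58.2296.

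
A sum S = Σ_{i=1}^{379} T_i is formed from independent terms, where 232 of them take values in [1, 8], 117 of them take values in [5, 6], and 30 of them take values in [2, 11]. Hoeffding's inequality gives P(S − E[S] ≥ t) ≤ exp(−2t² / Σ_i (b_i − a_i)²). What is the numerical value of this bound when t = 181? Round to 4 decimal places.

Σ(b_i − a_i)² = 232·7² + 117·1² + 30·9² = 13915.
Exponent = 2·181² / 13915 = 4.70873.
Bound = exp(−4.70873) = 0.00902.

0.0090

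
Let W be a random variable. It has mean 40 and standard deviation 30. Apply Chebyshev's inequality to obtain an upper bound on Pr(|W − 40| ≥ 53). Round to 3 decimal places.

Chebyshev: Pr(|W − μ| ≥ t) ≤ Var(W)/t².
Var(W) = σ² = 30² = 900.
Bound = 900 / 2809 = 0.3204.

0.320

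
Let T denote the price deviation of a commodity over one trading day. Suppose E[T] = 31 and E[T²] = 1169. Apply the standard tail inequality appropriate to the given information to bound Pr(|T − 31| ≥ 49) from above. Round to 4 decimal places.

The first two moments determine the variance, so Chebyshev's inequality is the sharpest standard bound available.
Var(T) = E[T²] − (E[T])² = 1169 − 961 = 208.
Chebyshev's inequality: Pr(|T − μ| ≥ t) ≤ Var(T)/t² = 208/2401 = 0.0866.

0.0866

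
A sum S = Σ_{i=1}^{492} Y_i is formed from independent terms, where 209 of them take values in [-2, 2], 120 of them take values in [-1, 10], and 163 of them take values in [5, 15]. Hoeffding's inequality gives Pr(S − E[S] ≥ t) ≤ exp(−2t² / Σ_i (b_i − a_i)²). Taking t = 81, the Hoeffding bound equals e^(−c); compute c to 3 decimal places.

Σ(b_i − a_i)² = 209·4² + 120·11² + 163·10² = 34164.
c = 2t² / 34164 = 2·81² / 34164 = 0.3841.

0.384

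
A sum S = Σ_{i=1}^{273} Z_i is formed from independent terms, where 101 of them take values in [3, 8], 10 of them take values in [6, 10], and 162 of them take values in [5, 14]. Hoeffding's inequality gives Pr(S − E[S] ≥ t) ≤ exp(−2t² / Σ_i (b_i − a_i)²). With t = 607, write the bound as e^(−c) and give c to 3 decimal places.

Σ(b_i − a_i)² = 101·5² + 10·4² + 162·9² = 15807.
c = 2t² / 15807 = 2·607² / 15807 = 46.6185.

46.618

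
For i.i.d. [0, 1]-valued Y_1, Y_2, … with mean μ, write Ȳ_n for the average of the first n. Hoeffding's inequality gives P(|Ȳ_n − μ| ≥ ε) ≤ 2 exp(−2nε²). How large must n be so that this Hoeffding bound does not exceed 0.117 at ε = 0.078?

Require 2·exp(−2nε²) ≤ 0.117, i.e. 2nε² ≥ ln(2/0.117) = 2.838729.
So n ≥ 2.838729 / (2·0.078²) = 233.295.
The smallest integer n is 234.

234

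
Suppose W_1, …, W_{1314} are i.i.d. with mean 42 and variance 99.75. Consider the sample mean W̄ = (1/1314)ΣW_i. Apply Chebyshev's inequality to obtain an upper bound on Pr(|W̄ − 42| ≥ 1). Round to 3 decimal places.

0.076

Var(W̄) = Var(W_i)/n = 99.75/1314 = 0.075913.
Chebyshev: Pr(|W̄ − 42| ≥ 1) ≤ Var(W̄)/(1)² = 99.75/(1314·1²) = 0.0759.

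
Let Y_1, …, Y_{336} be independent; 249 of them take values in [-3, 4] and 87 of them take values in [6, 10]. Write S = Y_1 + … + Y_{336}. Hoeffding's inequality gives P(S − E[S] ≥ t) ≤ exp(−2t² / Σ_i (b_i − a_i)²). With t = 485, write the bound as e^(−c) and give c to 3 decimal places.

34.610

Σ(b_i − a_i)² = 249·7² + 87·4² = 13593.
c = 2t² / 13593 = 2·485² / 13593 = 34.6097.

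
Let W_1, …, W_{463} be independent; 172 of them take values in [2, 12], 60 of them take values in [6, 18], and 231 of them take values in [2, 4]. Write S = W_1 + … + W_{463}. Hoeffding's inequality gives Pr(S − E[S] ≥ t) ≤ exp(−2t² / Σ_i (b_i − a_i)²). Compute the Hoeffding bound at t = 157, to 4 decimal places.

0.1585

Σ(b_i − a_i)² = 172·10² + 60·12² + 231·2² = 26764.
Exponent = 2·157² / 26764 = 1.84195.
Bound = exp(−1.84195) = 0.15851.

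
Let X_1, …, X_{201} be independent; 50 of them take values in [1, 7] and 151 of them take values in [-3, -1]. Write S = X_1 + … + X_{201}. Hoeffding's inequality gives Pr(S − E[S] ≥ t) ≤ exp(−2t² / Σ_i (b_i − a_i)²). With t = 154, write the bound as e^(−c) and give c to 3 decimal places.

Σ(b_i − a_i)² = 50·6² + 151·2² = 2404.
c = 2t² / 2404 = 2·154² / 2404 = 19.7304.

19.730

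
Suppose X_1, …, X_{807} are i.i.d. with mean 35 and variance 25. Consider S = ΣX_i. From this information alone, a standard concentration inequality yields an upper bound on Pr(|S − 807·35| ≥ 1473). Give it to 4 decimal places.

0.0093

With mean and variance of each term known, Chebyshev's inequality bounds the deviation of the sum (or sample mean).
Var(S) = n·Var(X_i) = 807·25 = 20175.
Chebyshev: Pr(|S − 807·35| ≥ 1473) ≤ Var(S)/1473² = 20175/2169729 = 0.0093.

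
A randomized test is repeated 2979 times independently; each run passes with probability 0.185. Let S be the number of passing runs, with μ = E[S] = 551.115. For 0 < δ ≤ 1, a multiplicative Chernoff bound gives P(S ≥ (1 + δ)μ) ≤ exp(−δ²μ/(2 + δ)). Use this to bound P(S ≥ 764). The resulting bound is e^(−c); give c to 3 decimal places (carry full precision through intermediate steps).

34.461

Write 764 = (1 + δ)μ, so δ = 764/551.115 − 1 = 0.3862805…
Then the exponent is δ²μ/(2 + δ) = (764 − μ)² / (μ·(2 + δ)) = 34.460882.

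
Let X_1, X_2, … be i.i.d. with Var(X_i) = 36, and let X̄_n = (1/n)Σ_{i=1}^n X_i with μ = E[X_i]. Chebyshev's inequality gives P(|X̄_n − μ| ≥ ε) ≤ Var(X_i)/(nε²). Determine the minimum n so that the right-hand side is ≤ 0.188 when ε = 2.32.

36

Require 36/(n·2.32²) ≤ 0.188, i.e. n ≥ 36/(0.188·2.32²) = 35.577.
The smallest integer n is 36.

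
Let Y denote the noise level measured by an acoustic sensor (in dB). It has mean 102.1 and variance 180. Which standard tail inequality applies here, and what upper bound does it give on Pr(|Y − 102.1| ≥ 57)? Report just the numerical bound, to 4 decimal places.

Mean and variance are known, so Chebyshev's inequality applies.
Chebyshev: Pr(|Y − μ| ≥ t) ≤ Var(Y)/t².
Bound = 180 / 3249 = 0.0554.

0.0554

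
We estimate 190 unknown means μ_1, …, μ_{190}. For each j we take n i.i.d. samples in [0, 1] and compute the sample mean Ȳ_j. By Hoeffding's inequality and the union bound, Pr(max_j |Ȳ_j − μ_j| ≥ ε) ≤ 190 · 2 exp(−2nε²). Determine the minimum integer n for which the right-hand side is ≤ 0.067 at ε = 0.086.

585

Need 2·190·exp(−2nε²) ≤ 0.067, i.e. exp(−2nε²) ≤ 0.067/380.
So 2nε² ≥ ln(380/0.067) = 8.643234.
Hence n ≥ 8.643234/(2·0.086²) = 584.318.
The smallest integer n is 585.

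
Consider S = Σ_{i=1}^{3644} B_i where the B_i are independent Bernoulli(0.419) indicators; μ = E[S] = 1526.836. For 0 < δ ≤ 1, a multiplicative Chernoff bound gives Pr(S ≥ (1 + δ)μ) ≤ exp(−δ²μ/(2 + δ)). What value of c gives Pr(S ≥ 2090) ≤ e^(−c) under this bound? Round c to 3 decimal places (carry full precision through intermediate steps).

Write 2090 = (1 + δ)μ, so δ = 2090/1526.836 − 1 = 0.3688438…
Then the exponent is δ²μ/(2 + δ) = (2090 − μ)² / (μ·(2 + δ)) = 87.688159.

87.688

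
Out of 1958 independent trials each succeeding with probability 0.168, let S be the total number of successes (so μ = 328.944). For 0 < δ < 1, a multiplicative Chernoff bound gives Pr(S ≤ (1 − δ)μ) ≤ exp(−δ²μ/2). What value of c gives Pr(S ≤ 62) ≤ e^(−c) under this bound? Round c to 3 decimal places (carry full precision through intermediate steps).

108.315

Write 62 = (1 − δ)μ, so δ = 1 − 62/328.944 = 0.8115181…
Then the exponent is δ²μ/2 = (μ − 62)²/(2μ) = 108.314940.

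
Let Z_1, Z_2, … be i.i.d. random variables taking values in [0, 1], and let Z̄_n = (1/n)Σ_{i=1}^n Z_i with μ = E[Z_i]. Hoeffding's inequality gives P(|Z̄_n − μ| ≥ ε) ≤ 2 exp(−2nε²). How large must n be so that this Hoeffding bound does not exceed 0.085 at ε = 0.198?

41

Require 2·exp(−2nε²) ≤ 0.085, i.e. 2nε² ≥ ln(2/0.085) = 3.158251.
So n ≥ 3.158251 / (2·0.198²) = 40.280.
The smallest integer n is 41.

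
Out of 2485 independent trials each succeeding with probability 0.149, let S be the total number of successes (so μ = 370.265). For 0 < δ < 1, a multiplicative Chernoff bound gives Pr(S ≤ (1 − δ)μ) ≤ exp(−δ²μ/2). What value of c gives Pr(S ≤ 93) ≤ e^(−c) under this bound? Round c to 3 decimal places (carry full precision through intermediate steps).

103.812

Write 93 = (1 − δ)μ, so δ = 1 − 93/370.265 = 0.7488285…
Then the exponent is δ²μ/2 = (μ − 93)²/(2μ) = 103.811973.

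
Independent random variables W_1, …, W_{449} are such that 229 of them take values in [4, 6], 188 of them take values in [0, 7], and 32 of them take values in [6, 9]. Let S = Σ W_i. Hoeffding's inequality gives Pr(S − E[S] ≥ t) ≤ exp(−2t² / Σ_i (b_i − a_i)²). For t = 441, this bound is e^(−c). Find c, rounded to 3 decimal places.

37.343

Σ(b_i − a_i)² = 229·2² + 188·7² + 32·3² = 10416.
c = 2t² / 10416 = 2·441² / 10416 = 37.3427.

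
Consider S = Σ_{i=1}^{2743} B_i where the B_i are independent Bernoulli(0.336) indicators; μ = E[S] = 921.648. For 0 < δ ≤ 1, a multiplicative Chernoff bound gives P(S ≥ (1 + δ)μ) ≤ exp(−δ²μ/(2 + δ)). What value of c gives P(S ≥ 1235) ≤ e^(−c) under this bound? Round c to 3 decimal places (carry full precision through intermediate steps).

Write 1235 = (1 + δ)μ, so δ = 1235/921.648 − 1 = 0.339991…
Then the exponent is δ²μ/(2 + δ) = (1235 − μ)² / (μ·(2 + δ)) = 45.528745.

45.529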